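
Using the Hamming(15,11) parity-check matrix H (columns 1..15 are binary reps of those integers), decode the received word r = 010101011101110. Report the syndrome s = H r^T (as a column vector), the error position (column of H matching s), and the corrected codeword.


s = (0, 1, 0, 0)^T, error position = 4, corrected codeword c = 010001011101110

Compute s = H r^T mod 2 one row at a time:
  s_1 = 1 + 1 + 1 + 0 + 1 + 1 + 1 + 0 = 6 ≡ 0 (mod 2).
  s_2 = 1 + 0 + 1 + 0 + 1 + 1 + 1 + 0 = 5 ≡ 1 (mod 2).
  s_3 = 1 + 0 + 1 + 0 + 1 + 0 + 1 + 0 = 4 ≡ 0 (mod 2).
  s_4 = 0 + 0 + 0 + 0 + 1 + 0 + 1 + 0 = 2 ≡ 0 (mod 2).
s = (0, 1, 0, 0)^T — this equals column 4 of H (binary 0100), so error is at position 4.
Correct: flip bit 4 of r = 010101011101110 to get c = 010001011101110.


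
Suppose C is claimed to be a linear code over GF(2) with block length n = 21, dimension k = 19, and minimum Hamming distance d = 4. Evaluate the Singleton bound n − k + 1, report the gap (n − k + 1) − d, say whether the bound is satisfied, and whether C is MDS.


Singleton RHS = n − k + 1 = 3, slack = -1, bound violated (no such code; not MDS).

Singleton bound: d ≤ n − k + 1.
Here n = 21, k = 19, so n − k + 1 = 3.
Given d = 4, check d ≤ 3: NO.
Slack = (n − k + 1) − d = -1.
The slack is negative: d = 4 exceeds n − k + 1 = 3 by 1, so the Singleton bound is violated and no linear [21, 19, 4]_2 code can exist. In particular it is not MDS (MDS requires d = n − k + 1 exactly).
Description: the claimed parameters are [21, 19, 4]_2; such a code would be impossible (violates the Singleton bound).


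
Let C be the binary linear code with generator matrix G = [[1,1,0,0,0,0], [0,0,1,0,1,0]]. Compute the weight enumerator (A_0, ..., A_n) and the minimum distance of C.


Weight distribution: A_0 = 1, A_2 = 2, A_4 = 1. Minimum distance d = 2.

Enumerate all 2^2 = 4 messages m ∈ F_2^2.
For each, compute codeword c = mG in F_2^6, then tally its weight.
  m = 00 → c = 000000, weight = 0.
  m = 10 → c = 110000, weight = 2.
  m = 01 → c = 001010, weight = 2.
  m = 11 → c = 111010, weight = 4.
Tally weights:
  weight 0: 1 codewords.
  weight 2: 2 codewords.
  weight 4: 1 codewords.
Minimum distance d = smallest w > 0 with A_w > 0 = 2.
Sanity: Σ A_w = 4 = 2^2 = 4 ✓.


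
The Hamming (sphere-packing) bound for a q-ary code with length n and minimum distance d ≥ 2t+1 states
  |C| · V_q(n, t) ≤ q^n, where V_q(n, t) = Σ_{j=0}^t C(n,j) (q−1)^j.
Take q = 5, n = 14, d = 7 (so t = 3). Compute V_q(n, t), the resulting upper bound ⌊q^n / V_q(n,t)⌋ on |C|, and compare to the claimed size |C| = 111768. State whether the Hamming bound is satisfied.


V_q(n, t) = 24809, q^n = 6103515625, Hamming bound = 246020, |C| = 111768 ≤ bound (satisfied).

Step 1: Compute V_q(n, t) = Σ_{j=0}^3 C(n, j) (q−1)^j.
  j = 0: C(14,0)·(4)^0 = 1·1 = 1.
  j = 1: C(14,1)·(4)^1 = 14·4 = 56.
  j = 2: C(14,2)·(4)^2 = 91·16 = 1456.
  j = 3: C(14,3)·(4)^3 = 364·64 = 23296.
  V_q(n, t) = 1 + 56 + 1456 + 23296 = 24809.
Step 2: q^n = 5^14 = 6103515625.
Step 3: Hamming bound ⌊q^n / V_q(n,t)⌋ = ⌊6103515625/24809⌋ = 246020.
Step 4: Compare |C| = 111768 to 246020: satisfied.
The claimed |C| lies below the Hamming bound.


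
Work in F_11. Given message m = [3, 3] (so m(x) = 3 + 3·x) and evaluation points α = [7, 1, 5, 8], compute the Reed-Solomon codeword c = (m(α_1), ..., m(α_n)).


c = [2, 6, 7, 5]

Message polynomial: m(x) = 3 + 3·x (mod 11).
For each evaluation point α_i, compute m(α_i) mod 11:
  α_1 = 7: Horner steps 3 → 2, so m(7) = 2.
  α_2 = 1: Horner steps 3 → 6, so m(1) = 6.
  α_3 = 5: Horner steps 3 → 7, so m(5) = 7.
  α_4 = 8: Horner steps 3 → 5, so m(8) = 5.
Codeword c = [2, 6, 7, 5] ∈ F_11^4.


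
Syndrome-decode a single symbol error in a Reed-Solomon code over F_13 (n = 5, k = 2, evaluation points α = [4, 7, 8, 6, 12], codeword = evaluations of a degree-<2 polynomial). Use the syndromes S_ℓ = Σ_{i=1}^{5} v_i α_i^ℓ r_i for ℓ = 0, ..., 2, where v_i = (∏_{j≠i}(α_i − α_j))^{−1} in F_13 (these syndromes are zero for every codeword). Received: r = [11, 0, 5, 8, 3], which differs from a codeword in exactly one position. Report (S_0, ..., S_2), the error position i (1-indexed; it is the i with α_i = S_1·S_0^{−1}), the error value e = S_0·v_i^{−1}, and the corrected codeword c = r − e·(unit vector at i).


S = (11, 2, 11), error at position 5, error magnitude e = 4, c = [11, 0, 5, 8, 12].

Step 1: column multipliers v_i = (∏_{j≠i}(α_i − α_j))^{−1} mod 13.
  i = 1 (α = 4): (4−7)(4−8)(4−6)(4−12) = (−3)·(−4)·(−2)·(−8) = 192 ≡ 10, so v_1 = 10^{−1} = 4 (mod 13).
  i = 2 (α = 7): (7−4)(7−8)(7−6)(7−12) = 3·(−1)·1·(−5) = 15 ≡ 2, so v_2 = 2^{−1} = 7 (mod 13).
  i = 3 (α = 8): (8−4)(8−7)(8−6)(8−12) = 4·1·2·(−4) = −32 ≡ 7, so v_3 = 7^{−1} = 2 (mod 13).
  i = 4 (α = 6): (6−4)(6−7)(6−8)(6−12) = 2·(−1)·(−2)·(−6) = −24 ≡ 2, so v_4 = 2^{−1} = 7 (mod 13).
  i = 5 (α = 12): (12−4)(12−7)(12−8)(12−6) = 8·5·4·6 = 960 ≡ 11, so v_5 = 11^{−1} = 6 (mod 13).
  v = [4, 7, 2, 7, 6].
Step 2: syndromes of r = [11, 0, 5, 8, 3] (all sums mod 13).
  S_0 = Σ v_i r_i = 4·11 + 7·0 + 2·5 + 7·8 + 6·3 = 128 ≡ 11.
  S_1 = Σ v_i α_i r_i = 4·4·11 + 7·7·0 + 2·8·5 + 7·6·8 + 6·12·3 = 808 ≡ 2.
  α_i^2 mod 13 = [3, 10, 12, 10, 1].
  S_2 = Σ v_i α_i^2 r_i = 4·3·11 + 7·10·0 + 2·12·5 + 7·10·8 + 6·1·3 = 830 ≡ 11.
  S = (11, 2, 11) ≠ 0, so r is not a codeword (an error is present).
Step 3: locate the error. For a single error e at position i, S_ℓ = v_i·e·α_i^ℓ, so α_err = S_1/S_0.
  S_0^{−1} = 11^{−1} = 6 (mod 13), so α_err = 2·6 = 12 ≡ 12 = α_5. Error position i = 5.
  Consistency check: S_2/S_1 = 11·7 = 77 ≡ 12 = α_err ✓ (single-error assumption holds).
Step 4: error magnitude e = S_0/v_5 = S_0·∏_{j≠5}(α_5 − α_j) = 11·11 = 121 ≡ 4 (mod 13).
Step 5: correct position 5: c_5 = r_5 − e = 3 − 4 ≡ 12 (mod 13). Hence c = [11, 0, 5, 8, 12].
  Check: interpolating c through the α_i gives m(x) = 4 + 5·x (degree < 2) with m(α_i) = c_i for every i, so c is indeed a codeword.


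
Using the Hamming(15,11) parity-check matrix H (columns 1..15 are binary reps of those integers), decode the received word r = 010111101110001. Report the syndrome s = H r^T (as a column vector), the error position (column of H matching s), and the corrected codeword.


s = (0, 1, 0, 1)^T, error position = 5, corrected codeword c = 010101101110001

Compute s = H r^T mod 2 one row at a time:
  s_1 = 0 + 1 + 1 + 1 + 0 + 0 + 0 + 1 = 4 ≡ 0 (mod 2).
  s_2 = 1 + 1 + 1 + 1 + 0 + 0 + 0 + 1 = 5 ≡ 1 (mod 2).
  s_3 = 1 + 0 + 1 + 1 + 1 + 1 + 0 + 1 = 6 ≡ 0 (mod 2).
  s_4 = 0 + 0 + 1 + 1 + 1 + 1 + 0 + 1 = 5 ≡ 1 (mod 2).
s = (0, 1, 0, 1)^T — this equals column 5 of H (binary 0101), so error is at position 5.
Correct: flip bit 5 of r = 010111101110001 to get c = 010101101110001.


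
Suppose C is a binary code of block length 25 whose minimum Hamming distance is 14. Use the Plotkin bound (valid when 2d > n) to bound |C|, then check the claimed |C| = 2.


Plotkin bound M ≤ 8; given |C| = 2 ≤ bound (satisfied).

Check applicability: 2d = 28, n = 25.
2d − n = 3 > 0, so Plotkin applies.
Compute d/(2d−n) = 14/3 ≈ 4.6667.
⌊d/(2d−n)⌋ = 4.
Plotkin bound: M ≤ 2·4 = 8.
Given |C| = 2, check: satisfied.
This |C| is below the Plotkin bound.


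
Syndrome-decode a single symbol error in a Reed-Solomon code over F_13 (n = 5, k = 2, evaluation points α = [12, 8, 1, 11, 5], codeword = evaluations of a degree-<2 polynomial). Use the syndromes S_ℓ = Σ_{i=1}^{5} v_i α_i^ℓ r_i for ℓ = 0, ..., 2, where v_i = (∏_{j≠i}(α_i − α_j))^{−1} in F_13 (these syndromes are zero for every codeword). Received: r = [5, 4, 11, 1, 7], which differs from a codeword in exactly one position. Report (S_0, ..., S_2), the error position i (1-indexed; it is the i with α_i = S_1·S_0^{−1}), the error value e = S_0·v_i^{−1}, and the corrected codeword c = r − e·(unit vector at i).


S = (2, 11, 2), error at position 1, error magnitude e = 5, c = [0, 4, 11, 1, 7].

Step 1: column multipliers v_i = (∏_{j≠i}(α_i − α_j))^{−1} mod 13.
  i = 1 (α = 12): (12−8)(12−1)(12−11)(12−5) = 4·11·1·7 = 308 ≡ 9, so v_1 = 9^{−1} = 3 (mod 13).
  i = 2 (α = 8): (8−12)(8−1)(8−11)(8−5) = (−4)·7·(−3)·3 = 252 ≡ 5, so v_2 = 5^{−1} = 8 (mod 13).
  i = 3 (α = 1): (1−12)(1−8)(1−11)(1−5) = (−11)·(−7)·(−10)·(−4) = 3080 ≡ 12, so v_3 = 12^{−1} = 12 (mod 13).
  i = 4 (α = 11): (11−12)(11−8)(11−1)(11−5) = (−1)·3·10·6 = −180 ≡ 2, so v_4 = 2^{−1} = 7 (mod 13).
  i = 5 (α = 5): (5−12)(5−8)(5−1)(5−11) = (−7)·(−3)·4·(−6) = −504 ≡ 3, so v_5 = 3^{−1} = 9 (mod 13).
  v = [3, 8, 12, 7, 9].
Step 2: syndromes of r = [5, 4, 11, 1, 7] (all sums mod 13).
  S_0 = Σ v_i r_i = 3·5 + 8·4 + 12·11 + 7·1 + 9·7 = 249 ≡ 2.
  S_1 = Σ v_i α_i r_i = 3·12·5 + 8·8·4 + 12·1·11 + 7·11·1 + 9·5·7 = 960 ≡ 11.
  α_i^2 mod 13 = [1, 12, 1, 4, 12].
  S_2 = Σ v_i α_i^2 r_i = 3·1·5 + 8·12·4 + 12·1·11 + 7·4·1 + 9·12·7 = 1315 ≡ 2.
  S = (2, 11, 2) ≠ 0, so r is not a codeword (an error is present).
Step 3: locate the error. For a single error e at position i, S_ℓ = v_i·e·α_i^ℓ, so α_err = S_1/S_0.
  S_0^{−1} = 2^{−1} = 7 (mod 13), so α_err = 11·7 = 77 ≡ 12 = α_1. Error position i = 1.
  Consistency check: S_2/S_1 = 2·6 = 12 ≡ 12 = α_err ✓ (single-error assumption holds).
Step 4: error magnitude e = S_0/v_1 = S_0·∏_{j≠1}(α_1 − α_j) = 2·9 = 18 ≡ 5 (mod 13).
Step 5: correct position 1: c_1 = r_1 − e = 5 − 5 ≡ 0 (mod 13). Hence c = [0, 4, 11, 1, 7].
  Check: interpolating c through the α_i gives m(x) = 12 + 12·x (degree < 2) with m(α_i) = c_i for every i, so c is indeed a codeword.


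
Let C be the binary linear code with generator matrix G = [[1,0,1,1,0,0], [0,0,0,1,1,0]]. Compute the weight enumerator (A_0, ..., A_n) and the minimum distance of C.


Weight distribution: A_0 = 1, A_2 = 1, A_3 = 2. Minimum distance d = 2.

Enumerate all 2^2 = 4 messages m ∈ F_2^2.
For each, compute codeword c = mG in F_2^6, then tally its weight.
  m = 00 → c = 000000, weight = 0.
  m = 10 → c = 101100, weight = 3.
  m = 01 → c = 000110, weight = 2.
  m = 11 → c = 101010, weight = 3.
Tally weights:
  weight 0: 1 codewords.
  weight 2: 1 codewords.
  weight 3: 2 codewords.
Minimum distance d = smallest w > 0 with A_w > 0 = 2.
Sanity: Σ A_w = 4 = 2^2 = 4 ✓.


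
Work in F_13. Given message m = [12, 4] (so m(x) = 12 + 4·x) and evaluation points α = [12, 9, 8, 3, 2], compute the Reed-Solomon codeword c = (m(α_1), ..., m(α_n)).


c = [8, 9, 5, 11, 7]

Message polynomial: m(x) = 12 + 4·x (mod 13).
For each evaluation point α_i, compute m(α_i) mod 13:
  α_1 = 12: Horner steps 4 → 8, so m(12) = 8.
  α_2 = 9: Horner steps 4 → 9, so m(9) = 9.
  α_3 = 8: Horner steps 4 → 5, so m(8) = 5.
  α_4 = 3: Horner steps 4 → 11, so m(3) = 11.
  α_5 = 2: Horner steps 4 → 7, so m(2) = 7.
Codeword c = [8, 9, 5, 11, 7] ∈ F_13^5.


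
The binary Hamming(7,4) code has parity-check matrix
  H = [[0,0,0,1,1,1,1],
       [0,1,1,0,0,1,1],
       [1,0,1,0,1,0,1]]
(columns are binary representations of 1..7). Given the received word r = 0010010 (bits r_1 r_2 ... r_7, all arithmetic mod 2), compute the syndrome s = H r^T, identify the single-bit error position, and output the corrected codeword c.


s = (1, 0, 1)^T, error position = 5, corrected codeword c = 0010110

Compute s = H r^T mod 2 one row at a time:
  s_1 = 0 + 0 + 1 + 0 = 1 ≡ 1 (mod 2).
  s_2 = 0 + 1 + 1 + 0 = 2 ≡ 0 (mod 2).
  s_3 = 0 + 1 + 0 + 0 = 1 ≡ 1 (mod 2).
s = (1, 0, 1)^T — this equals column 5 of H (binary 101), so error is at position 5.
Correct: flip bit 5 of r = 0010010 to get c = 0010110.


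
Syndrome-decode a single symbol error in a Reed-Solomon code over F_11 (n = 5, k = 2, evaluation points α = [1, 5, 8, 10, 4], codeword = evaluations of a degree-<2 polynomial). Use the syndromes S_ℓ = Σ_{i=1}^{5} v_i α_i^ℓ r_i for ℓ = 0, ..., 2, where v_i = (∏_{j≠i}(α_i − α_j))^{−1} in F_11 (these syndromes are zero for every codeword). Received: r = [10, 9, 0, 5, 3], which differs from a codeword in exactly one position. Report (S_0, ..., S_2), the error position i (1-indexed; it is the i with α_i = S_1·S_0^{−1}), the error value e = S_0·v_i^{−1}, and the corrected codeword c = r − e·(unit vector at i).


S = (7, 6, 2), error at position 5, error magnitude e = 2, c = [10, 9, 0, 5, 1].

Step 1: column multipliers v_i = (∏_{j≠i}(α_i − α_j))^{−1} mod 11.
  i = 1 (α = 1): (1−5)(1−8)(1−10)(1−4) = (−4)·(−7)·(−9)·(−3) = 756 ≡ 8, so v_1 = 8^{−1} = 7 (mod 11).
  i = 2 (α = 5): (5−1)(5−8)(5−10)(5−4) = 4·(−3)·(−5)·1 = 60 ≡ 5, so v_2 = 5^{−1} = 9 (mod 11).
  i = 3 (α = 8): (8−1)(8−5)(8−10)(8−4) = 7·3·(−2)·4 = −168 ≡ 8, so v_3 = 8^{−1} = 7 (mod 11).
  i = 4 (α = 10): (10−1)(10−5)(10−8)(10−4) = 9·5·2·6 = 540 ≡ 1, so v_4 = 1^{−1} = 1 (mod 11).
  i = 5 (α = 4): (4−1)(4−5)(4−8)(4−10) = 3·(−1)·(−4)·(−6) = −72 ≡ 5, so v_5 = 5^{−1} = 9 (mod 11).
  v = [7, 9, 7, 1, 9].
Step 2: syndromes of r = [10, 9, 0, 5, 3] (all sums mod 11).
  S_0 = Σ v_i r_i = 7·10 + 9·9 + 7·0 + 1·5 + 9·3 = 183 ≡ 7.
  S_1 = Σ v_i α_i r_i = 7·1·10 + 9·5·9 + 7·8·0 + 1·10·5 + 9·4·3 = 633 ≡ 6.
  α_i^2 mod 11 = [1, 3, 9, 1, 5].
  S_2 = Σ v_i α_i^2 r_i = 7·1·10 + 9·3·9 + 7·9·0 + 1·1·5 + 9·5·3 = 453 ≡ 2.
  S = (7, 6, 2) ≠ 0, so r is not a codeword (an error is present).
Step 3: locate the error. For a single error e at position i, S_ℓ = v_i·e·α_i^ℓ, so α_err = S_1/S_0.
  S_0^{−1} = 7^{−1} = 8 (mod 11), so α_err = 6·8 = 48 ≡ 4 = α_5. Error position i = 5.
  Consistency check: S_2/S_1 = 2·2 = 4 ≡ 4 = α_err ✓ (single-error assumption holds).
Step 4: error magnitude e = S_0/v_5 = S_0·∏_{j≠5}(α_5 − α_j) = 7·5 = 35 ≡ 2 (mod 11).
Step 5: correct position 5: c_5 = r_5 − e = 3 − 2 ≡ 1 (mod 11). Hence c = [10, 9, 0, 5, 1].
  Check: interpolating c through the α_i gives m(x) = 2 + 8·x (degree < 2) with m(α_i) = c_i for every i, so c is indeed a codeword.


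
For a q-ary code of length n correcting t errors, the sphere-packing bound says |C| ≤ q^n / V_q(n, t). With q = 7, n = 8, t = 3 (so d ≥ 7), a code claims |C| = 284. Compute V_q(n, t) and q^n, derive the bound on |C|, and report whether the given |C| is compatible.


V_q(n, t) = 13153, q^n = 5764801, Hamming bound = 438, |C| = 284 ≤ bound (satisfied).

Step 1: Compute V_q(n, t) = Σ_{j=0}^3 C(n, j) (q−1)^j.
  j = 0: C(8,0)·(6)^0 = 1·1 = 1.
  j = 1: C(8,1)·(6)^1 = 8·6 = 48.
  j = 2: C(8,2)·(6)^2 = 28·36 = 1008.
  j = 3: C(8,3)·(6)^3 = 56·216 = 12096.
  V_q(n, t) = 1 + 48 + 1008 + 12096 = 13153.
Step 2: q^n = 7^8 = 5764801.
Step 3: Hamming bound ⌊q^n / V_q(n,t)⌋ = ⌊5764801/13153⌋ = 438.
Step 4: Compare |C| = 284 to 438: satisfied.
The claimed |C| lies below the Hamming bound.


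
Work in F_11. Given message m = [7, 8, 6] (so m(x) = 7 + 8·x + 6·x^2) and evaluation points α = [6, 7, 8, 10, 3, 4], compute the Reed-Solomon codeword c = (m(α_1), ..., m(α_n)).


c = [7, 5, 4, 5, 8, 3]

Message polynomial: m(x) = 7 + 8·x + 6·x^2 (mod 11).
For each evaluation point α_i, compute m(α_i) mod 11:
  α_1 = 6: Horner steps 6 → 0 → 7, so m(6) = 7.
  α_2 = 7: Horner steps 6 → 6 → 5, so m(7) = 5.
  α_3 = 8: Horner steps 6 → 1 → 4, so m(8) = 4.
  α_4 = 10: Horner steps 6 → 2 → 5, so m(10) = 5.
  α_5 = 3: Horner steps 6 → 4 → 8, so m(3) = 8.
  α_6 = 4: Horner steps 6 → 10 → 3, so m(4) = 3.
Codeword c = [7, 5, 4, 5, 8, 3] ∈ F_11^6.


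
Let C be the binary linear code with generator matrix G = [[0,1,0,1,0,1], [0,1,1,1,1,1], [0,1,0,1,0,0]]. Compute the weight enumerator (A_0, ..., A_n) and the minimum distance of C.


Weight distribution: A_0 = 1, A_1 = 1, A_2 = 2, A_3 = 2, A_4 = 1, A_5 = 1. Minimum distance d = 1.

Enumerate all 2^3 = 8 messages m ∈ F_2^3.
For each, compute codeword c = mG in F_2^6, then tally its weight.
  m = 000 → c = 000000, weight = 0.
  m = 100 → c = 010101, weight = 3.
  m = 010 → c = 011111, weight = 5.
  m = 110 → c = 001010, weight = 2.
  m = 001 → c = 010100, weight = 2.
  m = 101 → c = 000001, weight = 1.
  m = 011 → c = 001011, weight = 3.
  m = 111 → c = 011110, weight = 4.
Tally weights:
  weight 0: 1 codewords.
  weight 1: 1 codewords.
  weight 2: 2 codewords.
  weight 3: 2 codewords.
  weight 4: 1 codewords.
  weight 5: 1 codewords.
Minimum distance d = smallest w > 0 with A_w > 0 = 1.
Sanity: Σ A_w = 8 = 2^3 = 8 ✓.


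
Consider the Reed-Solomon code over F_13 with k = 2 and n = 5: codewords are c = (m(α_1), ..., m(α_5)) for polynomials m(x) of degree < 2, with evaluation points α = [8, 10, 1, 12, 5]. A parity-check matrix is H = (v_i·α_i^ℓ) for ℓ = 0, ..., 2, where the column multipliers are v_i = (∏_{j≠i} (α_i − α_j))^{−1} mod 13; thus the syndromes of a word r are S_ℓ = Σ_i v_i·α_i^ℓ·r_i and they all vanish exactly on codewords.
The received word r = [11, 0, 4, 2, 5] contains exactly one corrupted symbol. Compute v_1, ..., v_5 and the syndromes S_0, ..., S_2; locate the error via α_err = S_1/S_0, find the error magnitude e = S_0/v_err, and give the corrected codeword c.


S = (4, 7, 9), error at position 5, error magnitude e = 10, c = [11, 0, 4, 2, 8].

Step 1: column multipliers v_i = (∏_{j≠i}(α_i − α_j))^{−1} mod 13.
  i = 1 (α = 8): (8−10)(8−1)(8−12)(8−5) = (−2)·7·(−4)·3 = 168 ≡ 12, so v_1 = 12^{−1} = 12 (mod 13).
  i = 2 (α = 10): (10−8)(10−1)(10−12)(10−5) = 2·9·(−2)·5 = −180 ≡ 2, so v_2 = 2^{−1} = 7 (mod 13).
  i = 3 (α = 1): (1−8)(1−10)(1−12)(1−5) = (−7)·(−9)·(−11)·(−4) = 2772 ≡ 3, so v_3 = 3^{−1} = 9 (mod 13).
  i = 4 (α = 12): (12−8)(12−10)(12−1)(12−5) = 4·2·11·7 = 616 ≡ 5, so v_4 = 5^{−1} = 8 (mod 13).
  i = 5 (α = 5): (5−8)(5−10)(5−1)(5−12) = (−3)·(−5)·4·(−7) = −420 ≡ 9, so v_5 = 9^{−1} = 3 (mod 13).
  v = [12, 7, 9, 8, 3].
Step 2: syndromes of r = [11, 0, 4, 2, 5] (all sums mod 13).
  S_0 = Σ v_i r_i = 12·11 + 7·0 + 9·4 + 8·2 + 3·5 = 199 ≡ 4.
  S_1 = Σ v_i α_i r_i = 12·8·11 + 7·10·0 + 9·1·4 + 8·12·2 + 3·5·5 = 1359 ≡ 7.
  α_i^2 mod 13 = [12, 9, 1, 1, 12].
  S_2 = Σ v_i α_i^2 r_i = 12·12·11 + 7·9·0 + 9·1·4 + 8·1·2 + 3·12·5 = 1816 ≡ 9.
  S = (4, 7, 9) ≠ 0, so r is not a codeword (an error is present).
Step 3: locate the error. For a single error e at position i, S_ℓ = v_i·e·α_i^ℓ, so α_err = S_1/S_0.
  S_0^{−1} = 4^{−1} = 10 (mod 13), so α_err = 7·10 = 70 ≡ 5 = α_5. Error position i = 5.
  Consistency check: S_2/S_1 = 9·2 = 18 ≡ 5 = α_err ✓ (single-error assumption holds).
Step 4: error magnitude e = S_0/v_5 = S_0·∏_{j≠5}(α_5 − α_j) = 4·9 = 36 ≡ 10 (mod 13).
Step 5: correct position 5: c_5 = r_5 − e = 5 − 10 ≡ 8 (mod 13). Hence c = [11, 0, 4, 2, 8].
  Check: interpolating c through the α_i gives m(x) = 3 + 1·x (degree < 2) with m(α_i) = c_i for every i, so c is indeed a codeword.


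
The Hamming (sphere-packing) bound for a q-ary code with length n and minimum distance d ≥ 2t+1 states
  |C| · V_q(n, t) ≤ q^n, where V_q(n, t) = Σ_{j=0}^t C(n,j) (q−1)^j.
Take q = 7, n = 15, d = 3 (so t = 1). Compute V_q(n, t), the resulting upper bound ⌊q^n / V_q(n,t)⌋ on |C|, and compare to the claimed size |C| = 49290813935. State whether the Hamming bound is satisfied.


V_q(n, t) = 91, q^n = 4747561509943, Hamming bound = 52171005603, |C| = 49290813935 ≤ bound (satisfied).

Step 1: Compute V_q(n, t) = Σ_{j=0}^1 C(n, j) (q−1)^j.
  j = 0: C(15,0)·(6)^0 = 1·1 = 1.
  j = 1: C(15,1)·(6)^1 = 15·6 = 90.
  V_q(n, t) = 1 + 90 = 91.
Step 2: q^n = 7^15 = 4747561509943.
Step 3: Hamming bound ⌊q^n / V_q(n,t)⌋ = ⌊4747561509943/91⌋ = 52171005603.
Step 4: Compare |C| = 49290813935 to 52171005603: satisfied.
The claimed |C| lies below the Hamming bound.


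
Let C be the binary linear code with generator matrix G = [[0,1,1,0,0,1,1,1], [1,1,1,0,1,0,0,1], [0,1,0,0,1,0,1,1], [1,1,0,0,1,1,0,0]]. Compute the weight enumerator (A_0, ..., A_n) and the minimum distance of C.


Weight distribution: A_0 = 1, A_2 = 2, A_3 = 4, A_4 = 5, A_5 = 4. Minimum distance d = 2.

Enumerate all 2^4 = 16 messages m ∈ F_2^4.
For each, compute codeword c = mG in F_2^8, then tally its weight.
  m = 0000 → c = 00000000, weight = 0.
  m = 1000 → c = 01100111, weight = 5.
  m = 0100 → c = 11101001, weight = 5.
  m = 1100 → c = 10001110, weight = 4.
  m = 0010 → c = 01001011, weight = 4.
  m = 1010 → c = 00101100, weight = 3.
  m = 0110 → c = 10100010, weight = 3.
  m = 1110 → c = 11000101, weight = 4.
  m = 0001 → c = 11001100, weight = 4.
  m = 1001 → c = 10101011, weight = 5.
  m = 0101 → c = 00100101, weight = 3.
  m = 1101 → c = 01000010, weight = 2.
  m = 0011 → c = 10000111, weight = 4.
  m = 1011 → c = 11100000, weight = 3.
  m = 0111 → c = 01101110, weight = 5.
  m = 1111 → c = 00001001, weight = 2.
Tally weights:
  weight 0: 1 codewords.
  weight 2: 2 codewords.
  weight 3: 4 codewords.
  weight 4: 5 codewords.
  weight 5: 4 codewords.
Minimum distance d = smallest w > 0 with A_w > 0 = 2.
Sanity: Σ A_w = 16 = 2^4 = 16 ✓.


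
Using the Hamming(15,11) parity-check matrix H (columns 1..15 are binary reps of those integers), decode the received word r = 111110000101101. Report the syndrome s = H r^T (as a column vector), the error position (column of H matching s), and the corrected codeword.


s = (0, 1, 0, 1)^T, error position = 5, corrected codeword c = 111100000101101

Compute s = H r^T mod 2 one row at a time:
  s_1 = 0 + 0 + 1 + 0 + 1 + 1 + 0 + 1 = 4 ≡ 0 (mod 2).
  s_2 = 1 + 1 + 0 + 0 + 1 + 1 + 0 + 1 = 5 ≡ 1 (mod 2).
  s_3 = 1 + 1 + 0 + 0 + 1 + 0 + 0 + 1 = 4 ≡ 0 (mod 2).
  s_4 = 1 + 1 + 1 + 0 + 0 + 0 + 1 + 1 = 5 ≡ 1 (mod 2).
s = (0, 1, 0, 1)^T — this equals column 5 of H (binary 0101), so error is at position 5.
Correct: flip bit 5 of r = 111110000101101 to get c = 111100000101101.


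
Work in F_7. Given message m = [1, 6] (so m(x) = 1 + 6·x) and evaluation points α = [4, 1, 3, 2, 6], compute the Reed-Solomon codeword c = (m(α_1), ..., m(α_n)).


c = [4, 0, 5, 6, 2]

Message polynomial: m(x) = 1 + 6·x (mod 7).
For each evaluation point α_i, compute m(α_i) mod 7:
  α_1 = 4: Horner steps 6 → 4, so m(4) = 4.
  α_2 = 1: Horner steps 6 → 0, so m(1) = 0.
  α_3 = 3: Horner steps 6 → 5, so m(3) = 5.
  α_4 = 2: Horner steps 6 → 6, so m(2) = 6.
  α_5 = 6: Horner steps 6 → 2, so m(6) = 2.
Codeword c = [4, 0, 5, 6, 2] ∈ F_7^5.


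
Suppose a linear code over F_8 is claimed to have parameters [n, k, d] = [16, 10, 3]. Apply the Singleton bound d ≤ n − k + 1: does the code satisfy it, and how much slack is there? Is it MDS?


Singleton RHS = n − k + 1 = 7, slack = 4, bound satisfied, not MDS.

Singleton bound: d ≤ n − k + 1.
Here n = 16, k = 10, so n − k + 1 = 7.
Given d = 3, check d ≤ 7: YES.
Slack = (n − k + 1) − d = 4.
The code is NOT MDS (slack = 4 > 0).
Description: the claimed parameters are [16, 10, 3]_8; such a code would be non-MDS.


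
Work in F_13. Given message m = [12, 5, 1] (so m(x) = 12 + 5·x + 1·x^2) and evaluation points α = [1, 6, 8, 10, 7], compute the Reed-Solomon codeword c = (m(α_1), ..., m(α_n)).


c = [5, 0, 12, 6, 5]

Message polynomial: m(x) = 12 + 5·x + 1·x^2 (mod 13).
For each evaluation point α_i, compute m(α_i) mod 13:
  α_1 = 1: Horner steps 1 → 6 → 5, so m(1) = 5.
  α_2 = 6: Horner steps 1 → 11 → 0, so m(6) = 0.
  α_3 = 8: Horner steps 1 → 0 → 12, so m(8) = 12.
  α_4 = 10: Horner steps 1 → 2 → 6, so m(10) = 6.
  α_5 = 7: Horner steps 1 → 12 → 5, so m(7) = 5.
Codeword c = [5, 0, 12, 6, 5] ∈ F_13^5.


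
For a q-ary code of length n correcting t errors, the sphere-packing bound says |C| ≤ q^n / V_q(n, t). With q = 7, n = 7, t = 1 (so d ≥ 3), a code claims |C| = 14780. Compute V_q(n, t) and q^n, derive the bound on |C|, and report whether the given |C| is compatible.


V_q(n, t) = 43, q^n = 823543, Hamming bound = 19152, |C| = 14780 ≤ bound (satisfied).

Step 1: Compute V_q(n, t) = Σ_{j=0}^1 C(n, j) (q−1)^j.
  j = 0: C(7,0)·(6)^0 = 1·1 = 1.
  j = 1: C(7,1)·(6)^1 = 7·6 = 42.
  V_q(n, t) = 1 + 42 = 43.
Step 2: q^n = 7^7 = 823543.
Step 3: Hamming bound ⌊q^n / V_q(n,t)⌋ = ⌊823543/43⌋ = 19152.
Step 4: Compare |C| = 14780 to 19152: satisfied.
The claimed |C| lies below the Hamming bound.


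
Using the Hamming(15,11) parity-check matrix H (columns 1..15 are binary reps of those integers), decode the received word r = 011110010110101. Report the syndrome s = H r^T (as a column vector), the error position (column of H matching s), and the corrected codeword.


s = (1, 0, 1, 1)^T, error position = 11, corrected codeword c = 011110010100101

Compute s = H r^T mod 2 one row at a time:
  s_1 = 1 + 0 + 1 + 1 + 0 + 1 + 0 + 1 = 5 ≡ 1 (mod 2).
  s_2 = 1 + 1 + 0 + 0 + 0 + 1 + 0 + 1 = 4 ≡ 0 (mod 2).
  s_3 = 1 + 1 + 0 + 0 + 1 + 1 + 0 + 1 = 5 ≡ 1 (mod 2).
  s_4 = 0 + 1 + 1 + 0 + 0 + 1 + 1 + 1 = 5 ≡ 1 (mod 2).
s = (1, 0, 1, 1)^T — this equals column 11 of H (binary 1011), so error is at position 11.
Correct: flip bit 11 of r = 011110010110101 to get c = 011110010100101.


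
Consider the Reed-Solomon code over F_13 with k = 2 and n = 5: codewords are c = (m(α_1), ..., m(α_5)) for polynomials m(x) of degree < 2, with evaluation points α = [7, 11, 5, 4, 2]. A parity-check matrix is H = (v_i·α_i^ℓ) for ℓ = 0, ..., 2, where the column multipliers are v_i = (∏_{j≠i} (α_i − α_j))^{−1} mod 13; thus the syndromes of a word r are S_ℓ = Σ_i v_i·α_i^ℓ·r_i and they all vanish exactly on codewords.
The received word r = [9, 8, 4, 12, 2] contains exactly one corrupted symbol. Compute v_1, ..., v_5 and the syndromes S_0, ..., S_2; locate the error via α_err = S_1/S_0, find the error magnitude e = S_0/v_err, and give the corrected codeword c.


S = (6, 3, 8), error at position 1, error magnitude e = 8, c = [1, 8, 4, 12, 2].

Step 1: column multipliers v_i = (∏_{j≠i}(α_i − α_j))^{−1} mod 13.
  i = 1 (α = 7): (7−11)(7−5)(7−4)(7−2) = (−4)·2·3·5 = −120 ≡ 10, so v_1 = 10^{−1} = 4 (mod 13).
  i = 2 (α = 11): (11−7)(11−5)(11−4)(11−2) = 4·6·7·9 = 1512 ≡ 4, so v_2 = 4^{−1} = 10 (mod 13).
  i = 3 (α = 5): (5−7)(5−11)(5−4)(5−2) = (−2)·(−6)·1·3 = 36 ≡ 10, so v_3 = 10^{−1} = 4 (mod 13).
  i = 4 (α = 4): (4−7)(4−11)(4−5)(4−2) = (−3)·(−7)·(−1)·2 = −42 ≡ 10, so v_4 = 10^{−1} = 4 (mod 13).
  i = 5 (α = 2): (2−7)(2−11)(2−5)(2−4) = (−5)·(−9)·(−3)·(−2) = 270 ≡ 10, so v_5 = 10^{−1} = 4 (mod 13).
  v = [4, 10, 4, 4, 4].
Step 2: syndromes of r = [9, 8, 4, 12, 2] (all sums mod 13).
  S_0 = Σ v_i r_i = 4·9 + 10·8 + 4·4 + 4·12 + 4·2 = 188 ≡ 6.
  S_1 = Σ v_i α_i r_i = 4·7·9 + 10·11·8 + 4·5·4 + 4·4·12 + 4·2·2 = 1420 ≡ 3.
  α_i^2 mod 13 = [10, 4, 12, 3, 4].
  S_2 = Σ v_i α_i^2 r_i = 4·10·9 + 10·4·8 + 4·12·4 + 4·3·12 + 4·4·2 = 1048 ≡ 8.
  S = (6, 3, 8) ≠ 0, so r is not a codeword (an error is present).
Step 3: locate the error. For a single error e at position i, S_ℓ = v_i·e·α_i^ℓ, so α_err = S_1/S_0.
  S_0^{−1} = 6^{−1} = 11 (mod 13), so α_err = 3·11 = 33 ≡ 7 = α_1. Error position i = 1.
  Consistency check: S_2/S_1 = 8·9 = 72 ≡ 7 = α_err ✓ (single-error assumption holds).
Step 4: error magnitude e = S_0/v_1 = S_0·∏_{j≠1}(α_1 − α_j) = 6·10 = 60 ≡ 8 (mod 13).
Step 5: correct position 1: c_1 = r_1 − e = 9 − 8 ≡ 1 (mod 13). Hence c = [1, 8, 4, 12, 2].
  Check: interpolating c through the α_i gives m(x) = 5 + 5·x (degree < 2) with m(α_i) = c_i for every i, so c is indeed a codeword.


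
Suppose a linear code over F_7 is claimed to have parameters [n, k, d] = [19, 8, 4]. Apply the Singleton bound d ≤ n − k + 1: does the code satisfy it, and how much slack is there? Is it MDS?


Singleton RHS = n − k + 1 = 12, slack = 8, bound satisfied, not MDS.

Singleton bound: d ≤ n − k + 1.
Here n = 19, k = 8, so n − k + 1 = 12.
Given d = 4, check d ≤ 12: YES.
Slack = (n − k + 1) − d = 8.
The code is NOT MDS (slack = 8 > 0).
Description: the claimed parameters are [19, 8, 4]_7; such a code would be non-MDS.


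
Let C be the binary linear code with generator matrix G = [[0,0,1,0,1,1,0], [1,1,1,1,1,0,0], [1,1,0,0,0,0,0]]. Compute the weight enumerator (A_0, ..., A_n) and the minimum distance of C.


Weight distribution: A_0 = 1, A_2 = 2, A_3 = 2, A_4 = 1, A_5 = 2. Minimum distance d = 2.

Enumerate all 2^3 = 8 messages m ∈ F_2^3.
For each, compute codeword c = mG in F_2^7, then tally its weight.
  m = 000 → c = 0000000, weight = 0.
  m = 100 → c = 0010110, weight = 3.
  m = 010 → c = 1111100, weight = 5.
  m = 110 → c = 1101010, weight = 4.
  m = 001 → c = 1100000, weight = 2.
  m = 101 → c = 1110110, weight = 5.
  m = 011 → c = 0011100, weight = 3.
  m = 111 → c = 0001010, weight = 2.
Tally weights:
  weight 0: 1 codewords.
  weight 2: 2 codewords.
  weight 3: 2 codewords.
  weight 4: 1 codewords.
  weight 5: 2 codewords.
Minimum distance d = smallest w > 0 with A_w > 0 = 2.
Sanity: Σ A_w = 8 = 2^3 = 8 ✓.


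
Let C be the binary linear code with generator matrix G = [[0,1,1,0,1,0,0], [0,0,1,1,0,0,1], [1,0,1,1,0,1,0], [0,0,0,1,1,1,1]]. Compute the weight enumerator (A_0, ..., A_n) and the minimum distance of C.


Weight distribution: A_0 = 1, A_2 = 1, A_3 = 6, A_4 = 5, A_5 = 2, A_6 = 1. Minimum distance d = 2.

Enumerate all 2^4 = 16 messages m ∈ F_2^4.
For each, compute codeword c = mG in F_2^7, then tally its weight.
  m = 0000 → c = 0000000, weight = 0.
  m = 1000 → c = 0110100, weight = 3.
  m = 0100 → c = 0011001, weight = 3.
  m = 1100 → c = 0101101, weight = 4.
  m = 0010 → c = 1011010, weight = 4.
  m = 1010 → c = 1101110, weight = 5.
  m = 0110 → c = 1000011, weight = 3.
  m = 1110 → c = 1110111, weight = 6.
  m = 0001 → c = 0001111, weight = 4.
  m = 1001 → c = 0111011, weight = 5.
  m = 0101 → c = 0010110, weight = 3.
  m = 1101 → c = 0100010, weight = 2.
  m = 0011 → c = 1010101, weight = 4.
  m = 1011 → c = 1100001, weight = 3.
  m = 0111 → c = 1001100, weight = 3.
  m = 1111 → c = 1111000, weight = 4.
Tally weights:
  weight 0: 1 codewords.
  weight 2: 1 codewords.
  weight 3: 6 codewords.
  weight 4: 5 codewords.
  weight 5: 2 codewords.
  weight 6: 1 codewords.
Minimum distance d = smallest w > 0 with A_w > 0 = 2.
Sanity: Σ A_w = 16 = 2^4 = 16 ✓.


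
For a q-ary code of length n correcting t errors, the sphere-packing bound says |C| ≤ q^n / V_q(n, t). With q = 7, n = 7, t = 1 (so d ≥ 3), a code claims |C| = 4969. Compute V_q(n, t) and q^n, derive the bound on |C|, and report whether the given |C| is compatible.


V_q(n, t) = 43, q^n = 823543, Hamming bound = 19152, |C| = 4969 ≤ bound (satisfied).

Step 1: Compute V_q(n, t) = Σ_{j=0}^1 C(n, j) (q−1)^j.
  j = 0: C(7,0)·(6)^0 = 1·1 = 1.
  j = 1: C(7,1)·(6)^1 = 7·6 = 42.
  V_q(n, t) = 1 + 42 = 43.
Step 2: q^n = 7^7 = 823543.
Step 3: Hamming bound ⌊q^n / V_q(n,t)⌋ = ⌊823543/43⌋ = 19152.
Step 4: Compare |C| = 4969 to 19152: satisfied.
The claimed |C| lies below the Hamming bound.


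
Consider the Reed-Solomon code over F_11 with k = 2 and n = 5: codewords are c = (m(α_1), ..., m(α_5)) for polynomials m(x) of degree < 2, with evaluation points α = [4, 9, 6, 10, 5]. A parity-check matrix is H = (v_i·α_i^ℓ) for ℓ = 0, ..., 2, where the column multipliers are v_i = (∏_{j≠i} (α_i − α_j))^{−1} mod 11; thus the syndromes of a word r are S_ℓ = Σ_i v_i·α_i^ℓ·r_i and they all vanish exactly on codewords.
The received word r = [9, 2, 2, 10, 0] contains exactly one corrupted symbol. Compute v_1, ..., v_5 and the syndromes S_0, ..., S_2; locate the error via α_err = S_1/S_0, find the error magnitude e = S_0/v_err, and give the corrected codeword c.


S = (10, 2, 7), error at position 2, error magnitude e = 5, c = [9, 8, 2, 10, 0].

Step 1: column multipliers v_i = (∏_{j≠i}(α_i − α_j))^{−1} mod 11.
  i = 1 (α = 4): (4−9)(4−6)(4−10)(4−5) = (−5)·(−2)·(−6)·(−1) = 60 ≡ 5, so v_1 = 5^{−1} = 9 (mod 11).
  i = 2 (α = 9): (9−4)(9−6)(9−10)(9−5) = 5·3·(−1)·4 = −60 ≡ 6, so v_2 = 6^{−1} = 2 (mod 11).
  i = 3 (α = 6): (6−4)(6−9)(6−10)(6−5) = 2·(−3)·(−4)·1 = 24 ≡ 2, so v_3 = 2^{−1} = 6 (mod 11).
  i = 4 (α = 10): (10−4)(10−9)(10−6)(10−5) = 6·1·4·5 = 120 ≡ 10, so v_4 = 10^{−1} = 10 (mod 11).
  i = 5 (α = 5): (5−4)(5−9)(5−6)(5−10) = 1·(−4)·(−1)·(−5) = −20 ≡ 2, so v_5 = 2^{−1} = 6 (mod 11).
  v = [9, 2, 6, 10, 6].
Step 2: syndromes of r = [9, 2, 2, 10, 0] (all sums mod 11).
  S_0 = Σ v_i r_i = 9·9 + 2·2 + 6·2 + 10·10 + 6·0 = 197 ≡ 10.
  S_1 = Σ v_i α_i r_i = 9·4·9 + 2·9·2 + 6·6·2 + 10·10·10 + 6·5·0 = 1432 ≡ 2.
  α_i^2 mod 11 = [5, 4, 3, 1, 3].
  S_2 = Σ v_i α_i^2 r_i = 9·5·9 + 2·4·2 + 6·3·2 + 10·1·10 + 6·3·0 = 557 ≡ 7.
  S = (10, 2, 7) ≠ 0, so r is not a codeword (an error is present).
Step 3: locate the error. For a single error e at position i, S_ℓ = v_i·e·α_i^ℓ, so α_err = S_1/S_0.
  S_0^{−1} = 10^{−1} = 10 (mod 11), so α_err = 2·10 = 20 ≡ 9 = α_2. Error position i = 2.
  Consistency check: S_2/S_1 = 7·6 = 42 ≡ 9 = α_err ✓ (single-error assumption holds).
Step 4: error magnitude e = S_0/v_2 = S_0·∏_{j≠2}(α_2 − α_j) = 10·6 = 60 ≡ 5 (mod 11).
Step 5: correct position 2: c_2 = r_2 − e = 2 − 5 ≡ 8 (mod 11). Hence c = [9, 8, 2, 10, 0].
  Check: interpolating c through the α_i gives m(x) = 1 + 2·x (degree < 2) with m(α_i) = c_i for every i, so c is indeed a codeword.


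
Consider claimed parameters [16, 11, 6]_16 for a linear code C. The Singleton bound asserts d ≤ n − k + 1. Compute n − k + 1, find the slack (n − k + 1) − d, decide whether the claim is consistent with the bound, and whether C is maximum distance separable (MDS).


Singleton RHS = n − k + 1 = 6, slack = 0, bound satisfied, MDS.

Singleton bound: d ≤ n − k + 1.
Here n = 16, k = 11, so n − k + 1 = 6.
Given d = 6, check d ≤ 6: YES.
Slack = (n − k + 1) − d = 0.
The code is MDS (slack = 0).
Description: the claimed parameters are [16, 11, 6]_16; such a code would be MDS (meets Singleton bound).


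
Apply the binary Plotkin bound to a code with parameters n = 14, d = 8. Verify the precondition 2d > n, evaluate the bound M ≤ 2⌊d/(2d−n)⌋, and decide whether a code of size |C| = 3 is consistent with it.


Plotkin bound M ≤ 8; given |C| = 3 ≤ bound (satisfied).

Check applicability: 2d = 16, n = 14.
2d − n = 2 > 0, so Plotkin applies.
Compute d/(2d−n) = 8/2 ≈ 4.0000.
⌊d/(2d−n)⌋ = 4.
Plotkin bound: M ≤ 2·4 = 8.
Given |C| = 3, check: satisfied.
This |C| is below the Plotkin bound.


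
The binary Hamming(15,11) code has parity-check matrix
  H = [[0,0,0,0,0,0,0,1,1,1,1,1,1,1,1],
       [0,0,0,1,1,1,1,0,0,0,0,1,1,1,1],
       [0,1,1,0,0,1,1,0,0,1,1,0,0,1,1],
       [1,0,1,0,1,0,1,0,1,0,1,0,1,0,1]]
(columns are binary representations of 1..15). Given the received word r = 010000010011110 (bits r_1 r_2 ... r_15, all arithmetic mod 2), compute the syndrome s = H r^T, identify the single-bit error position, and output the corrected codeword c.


s = (1, 1, 1, 0)^T, error position = 14, corrected codeword c = 010000010011100

Compute s = H r^T mod 2 one row at a time:
  s_1 = 1 + 0 + 0 + 1 + 1 + 1 + 1 + 0 = 5 ≡ 1 (mod 2).
  s_2 = 0 + 0 + 0 + 0 + 1 + 1 + 1 + 0 = 3 ≡ 1 (mod 2).
  s_3 = 1 + 0 + 0 + 0 + 0 + 1 + 1 + 0 = 3 ≡ 1 (mod 2).
  s_4 = 0 + 0 + 0 + 0 + 0 + 1 + 1 + 0 = 2 ≡ 0 (mod 2).
s = (1, 1, 1, 0)^T — this equals column 14 of H (binary 1110), so error is at position 14.
Correct: flip bit 14 of r = 010000010011110 to get c = 010000010011100.


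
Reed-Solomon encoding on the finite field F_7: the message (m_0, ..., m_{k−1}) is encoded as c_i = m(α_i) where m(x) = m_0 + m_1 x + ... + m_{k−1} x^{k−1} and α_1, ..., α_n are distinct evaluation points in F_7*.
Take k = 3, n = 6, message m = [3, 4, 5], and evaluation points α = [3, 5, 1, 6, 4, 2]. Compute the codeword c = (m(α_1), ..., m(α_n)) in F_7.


c = [4, 1, 5, 4, 1, 3]

Message polynomial: m(x) = 3 + 4·x + 5·x^2 (mod 7).
For each evaluation point α_i, compute m(α_i) mod 7:
  α_1 = 3: Horner steps 5 → 5 → 4, so m(3) = 4.
  α_2 = 5: Horner steps 5 → 1 → 1, so m(5) = 1.
  α_3 = 1: Horner steps 5 → 2 → 5, so m(1) = 5.
  α_4 = 6: Horner steps 5 → 6 → 4, so m(6) = 4.
  α_5 = 4: Horner steps 5 → 3 → 1, so m(4) = 1.
  α_6 = 2: Horner steps 5 → 0 → 3, so m(2) = 3.
Codeword c = [4, 1, 5, 4, 1, 3] ∈ F_7^6.


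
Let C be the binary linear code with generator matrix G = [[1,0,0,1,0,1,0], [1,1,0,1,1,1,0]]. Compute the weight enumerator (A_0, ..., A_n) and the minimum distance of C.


Weight distribution: A_0 = 1, A_2 = 1, A_3 = 1, A_5 = 1. Minimum distance d = 2.

Enumerate all 2^2 = 4 messages m ∈ F_2^2.
For each, compute codeword c = mG in F_2^7, then tally its weight.
  m = 00 → c = 0000000, weight = 0.
  m = 10 → c = 1001010, weight = 3.
  m = 01 → c = 1101110, weight = 5.
  m = 11 → c = 0100100, weight = 2.
Tally weights:
  weight 0: 1 codewords.
  weight 2: 1 codewords.
  weight 3: 1 codewords.
  weight 5: 1 codewords.
Minimum distance d = smallest w > 0 with A_w > 0 = 2.
Sanity: Σ A_w = 4 = 2^2 = 4 ✓.


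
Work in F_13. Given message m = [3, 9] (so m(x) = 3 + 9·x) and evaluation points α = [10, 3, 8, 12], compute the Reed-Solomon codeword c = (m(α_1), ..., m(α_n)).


c = [2, 4, 10, 7]

Message polynomial: m(x) = 3 + 9·x (mod 13).
For each evaluation point α_i, compute m(α_i) mod 13:
  α_1 = 10: Horner steps 9 → 2, so m(10) = 2.
  α_2 = 3: Horner steps 9 → 4, so m(3) = 4.
  α_3 = 8: Horner steps 9 → 10, so m(8) = 10.
  α_4 = 12: Horner steps 9 → 7, so m(12) = 7.
Codeword c = [2, 4, 10, 7] ∈ F_13^4.


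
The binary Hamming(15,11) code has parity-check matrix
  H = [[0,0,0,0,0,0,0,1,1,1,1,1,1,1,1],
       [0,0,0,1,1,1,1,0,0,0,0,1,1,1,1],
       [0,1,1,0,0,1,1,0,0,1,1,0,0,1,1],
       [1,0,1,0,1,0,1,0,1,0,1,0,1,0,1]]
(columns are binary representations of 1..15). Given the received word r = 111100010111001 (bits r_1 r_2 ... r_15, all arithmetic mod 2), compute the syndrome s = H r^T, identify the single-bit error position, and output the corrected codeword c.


s = (1, 1, 1, 0)^T, error position = 14, corrected codeword c = 111100010111011

Compute s = H r^T mod 2 one row at a time:
  s_1 = 1 + 0 + 1 + 1 + 1 + 0 + 0 + 1 = 5 ≡ 1 (mod 2).
  s_2 = 1 + 0 + 0 + 0 + 1 + 0 + 0 + 1 = 3 ≡ 1 (mod 2).
  s_3 = 1 + 1 + 0 + 0 + 1 + 1 + 0 + 1 = 5 ≡ 1 (mod 2).
  s_4 = 1 + 1 + 0 + 0 + 0 + 1 + 0 + 1 = 4 ≡ 0 (mod 2).
s = (1, 1, 1, 0)^T — this equals column 14 of H (binary 1110), so error is at position 14.
Correct: flip bit 14 of r = 111100010111001 to get c = 111100010111011.


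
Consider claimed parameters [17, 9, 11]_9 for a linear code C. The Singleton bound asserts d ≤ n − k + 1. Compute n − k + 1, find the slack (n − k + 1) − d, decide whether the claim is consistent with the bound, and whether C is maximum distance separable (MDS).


Singleton RHS = n − k + 1 = 9, slack = -2, bound violated (no such code; not MDS).

Singleton bound: d ≤ n − k + 1.
Here n = 17, k = 9, so n − k + 1 = 9.
Given d = 11, check d ≤ 9: NO.
Slack = (n − k + 1) − d = -2.
The slack is negative: d = 11 exceeds n − k + 1 = 9 by 2, so the Singleton bound is violated and no linear [17, 9, 11]_9 code can exist. In particular it is not MDS (MDS requires d = n − k + 1 exactly).
Description: the claimed parameters are [17, 9, 11]_9; such a code would be impossible (violates the Singleton bound).


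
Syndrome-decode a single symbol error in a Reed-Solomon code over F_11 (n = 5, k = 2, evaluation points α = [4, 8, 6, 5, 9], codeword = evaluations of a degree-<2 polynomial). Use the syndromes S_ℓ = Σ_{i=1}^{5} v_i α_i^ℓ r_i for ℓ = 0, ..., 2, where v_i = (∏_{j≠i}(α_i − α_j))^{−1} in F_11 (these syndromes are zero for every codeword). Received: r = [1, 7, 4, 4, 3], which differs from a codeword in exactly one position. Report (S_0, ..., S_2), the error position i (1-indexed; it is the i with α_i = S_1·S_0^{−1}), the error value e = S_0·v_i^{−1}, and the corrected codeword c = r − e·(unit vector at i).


S = (4, 9, 1), error at position 4, error magnitude e = 7, c = [1, 7, 4, 8, 3].

Step 1: column multipliers v_i = (∏_{j≠i}(α_i − α_j))^{−1} mod 11.
  i = 1 (α = 4): (4−8)(4−6)(4−5)(4−9) = (−4)·(−2)·(−1)·(−5) = 40 ≡ 7, so v_1 = 7^{−1} = 8 (mod 11).
  i = 2 (α = 8): (8−4)(8−6)(8−5)(8−9) = 4·2·3·(−1) = −24 ≡ 9, so v_2 = 9^{−1} = 5 (mod 11).
  i = 3 (α = 6): (6−4)(6−8)(6−5)(6−9) = 2·(−2)·1·(−3) = 12 ≡ 1, so v_3 = 1^{−1} = 1 (mod 11).
  i = 4 (α = 5): (5−4)(5−8)(5−6)(5−9) = 1·(−3)·(−1)·(−4) = −12 ≡ 10, so v_4 = 10^{−1} = 10 (mod 11).
  i = 5 (α = 9): (9−4)(9−8)(9−6)(9−5) = 5·1·3·4 = 60 ≡ 5, so v_5 = 5^{−1} = 9 (mod 11).
  v = [8, 5, 1, 10, 9].
Step 2: syndromes of r = [1, 7, 4, 4, 3] (all sums mod 11).
  S_0 = Σ v_i r_i = 8·1 + 5·7 + 1·4 + 10·4 + 9·3 = 114 ≡ 4.
  S_1 = Σ v_i α_i r_i = 8·4·1 + 5·8·7 + 1·6·4 + 10·5·4 + 9·9·3 = 779 ≡ 9.
  α_i^2 mod 11 = [5, 9, 3, 3, 4].
  S_2 = Σ v_i α_i^2 r_i = 8·5·1 + 5·9·7 + 1·3·4 + 10·3·4 + 9·4·3 = 595 ≡ 1.
  S = (4, 9, 1) ≠ 0, so r is not a codeword (an error is present).
Step 3: locate the error. For a single error e at position i, S_ℓ = v_i·e·α_i^ℓ, so α_err = S_1/S_0.
  S_0^{−1} = 4^{−1} = 3 (mod 11), so α_err = 9·3 = 27 ≡ 5 = α_4. Error position i = 4.
  Consistency check: S_2/S_1 = 1·5 = 5 ≡ 5 = α_err ✓ (single-error assumption holds).
Step 4: error magnitude e = S_0/v_4 = S_0·∏_{j≠4}(α_4 − α_j) = 4·10 = 40 ≡ 7 (mod 11).
Step 5: correct position 4: c_4 = r_4 − e = 4 − 7 ≡ 8 (mod 11). Hence c = [1, 7, 4, 8, 3].
  Check: interpolating c through the α_i gives m(x) = 6 + 7·x (degree < 2) with m(α_i) = c_i for every i, so c is indeed a codeword.
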